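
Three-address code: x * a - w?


Break into single-operator statements:
t1 = x * a
t2 = t1 - w


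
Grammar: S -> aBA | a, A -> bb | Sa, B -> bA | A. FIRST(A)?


Per alternative of A: FIRST(bb) = {b}; FIRST(Sa) = {a}
FIRST(A) = {a, b}


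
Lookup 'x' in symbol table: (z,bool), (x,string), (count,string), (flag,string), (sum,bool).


Lookup 'x' → type string


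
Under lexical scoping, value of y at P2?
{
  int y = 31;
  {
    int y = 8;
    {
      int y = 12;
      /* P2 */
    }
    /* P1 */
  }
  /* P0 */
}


y declared in the same block as P2
y = 12


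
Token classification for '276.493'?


Pattern: digits with a decimal point
Type: FLOAT_LITERAL


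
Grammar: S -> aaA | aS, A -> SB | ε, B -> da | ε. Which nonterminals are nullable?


A nonterminal is nullable iff some alternative derives ε (directly, or every symbol in it is nullable)
Nullable: {A, B}


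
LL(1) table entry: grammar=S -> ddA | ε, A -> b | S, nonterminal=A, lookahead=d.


For [A, d]: 'd' ∈ FIRST(S)
Entry: A -> S


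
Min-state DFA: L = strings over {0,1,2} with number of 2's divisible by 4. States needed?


Track (count of 2) mod 4: states 0..3, accept at 0
Minimal DFA: 4 states


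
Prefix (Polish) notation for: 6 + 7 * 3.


'*' binds tighter: tree is (+ 6 (* 7 3))
Prefix: + 6 * 7 3


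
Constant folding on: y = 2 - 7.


2 - 7 = -5 at compile time
Optimized: y = -5


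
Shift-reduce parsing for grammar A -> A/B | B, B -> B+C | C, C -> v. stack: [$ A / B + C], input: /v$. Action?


handle 'B+C' on top
Action: reduce (B -> B+C)


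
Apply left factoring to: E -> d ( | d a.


Common prefix: 'd'
Factored: E -> d E', E' -> ( | a


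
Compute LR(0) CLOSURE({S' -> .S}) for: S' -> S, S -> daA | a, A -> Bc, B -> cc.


Start: S' -> .S
For each item with dot before a nonterminal B, add B -> .γ for every B-production
Closure: [S' -> .S, S -> .daA, S -> .a]


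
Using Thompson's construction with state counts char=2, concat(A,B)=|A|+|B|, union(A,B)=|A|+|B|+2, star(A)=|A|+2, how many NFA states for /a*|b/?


Syntax tree has 2 char leaf(s), 1 union(s), 1 star(s)
chars contribute 2×2 = 4; each union adds +2; each star adds +2
Total: 4 + 2 + 2 = 8 states


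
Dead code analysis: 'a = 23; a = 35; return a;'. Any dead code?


first assignment to a is overwritten before any read
Dead: 'a = 23'


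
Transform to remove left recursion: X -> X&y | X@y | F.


Left-recursive alternatives: X&y, X@y; non-recursive: F
Introduce X': X -> FX', X' -> &yX' | @yX' | ε


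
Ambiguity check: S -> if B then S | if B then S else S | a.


dangling else: 'if B then if B then a else a' parses two ways
Ambiguous


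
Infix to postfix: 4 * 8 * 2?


Left to right (same or higher precedence on left)
Postfix: 4 8 * 2 *


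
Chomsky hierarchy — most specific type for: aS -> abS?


LHS has context (more than one symbol) and |LHS| ≤ |RHS|
Classification: Type 1 (Context-Sensitive)


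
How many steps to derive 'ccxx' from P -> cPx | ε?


Derivation: P => cPx => ccPxx => ccxx
Steps: 3


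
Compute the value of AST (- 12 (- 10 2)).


Evaluate inner: (- 10 2) = 8
Evaluate root: (- 12 8) = 4
Result: 4


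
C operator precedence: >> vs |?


'>>' is shift (level 8); '|' is bitwise OR (level 3)
Higher level binds tighter
'>>' has higher precedence than '|'


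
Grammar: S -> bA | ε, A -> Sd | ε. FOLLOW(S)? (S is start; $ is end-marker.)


$ ∈ FOLLOW(S). For each A -> αBβ: add FIRST(β)\{ε} to FOLLOW(B); if β nullable, add FOLLOW(A).
FOLLOW(S) = {$, d}


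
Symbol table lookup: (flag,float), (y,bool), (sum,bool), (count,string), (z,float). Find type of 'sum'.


Lookup 'sum' → type bool


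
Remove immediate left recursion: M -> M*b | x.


Left-recursive alternatives: M*b; non-recursive: x
Introduce M': M -> xM', M' -> *bM' | ε


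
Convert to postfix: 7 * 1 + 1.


Left to right (same or higher precedence on left)
Postfix: 7 1 * 1 +


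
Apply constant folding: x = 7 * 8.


7 * 8 = 56 at compile time
Optimized: x = 56


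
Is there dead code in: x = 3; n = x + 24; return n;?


x is read by n's definition; n is returned
No dead code


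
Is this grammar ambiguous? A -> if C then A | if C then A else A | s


dangling else: 'if C then if C then s else s' parses two ways
Ambiguous


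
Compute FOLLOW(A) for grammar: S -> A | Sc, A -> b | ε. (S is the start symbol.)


$ ∈ FOLLOW(S). For each A -> αBβ: add FIRST(β)\{ε} to FOLLOW(B); if β nullable, add FOLLOW(A).
FOLLOW(A) = {$, c}


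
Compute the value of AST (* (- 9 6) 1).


Evaluate inner: (- 9 6) = 3
Evaluate root: (* 3 1) = 3
Result: 3


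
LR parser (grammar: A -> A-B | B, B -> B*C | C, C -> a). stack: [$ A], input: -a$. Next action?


shift '-' to continue A -> A-B
Action: shift


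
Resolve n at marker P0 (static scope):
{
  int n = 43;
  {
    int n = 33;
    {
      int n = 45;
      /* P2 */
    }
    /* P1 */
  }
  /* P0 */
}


n declared in the same block as P0
n = 43


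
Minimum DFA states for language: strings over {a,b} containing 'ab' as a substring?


KMP-style automaton: 2 progress states + 1 absorbing accept = 3
Minimal DFA: 3 states


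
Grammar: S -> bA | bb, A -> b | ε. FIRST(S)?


Per alternative of S: FIRST(bA) = {b}; FIRST(bb) = {b}
FIRST(S) = {b}


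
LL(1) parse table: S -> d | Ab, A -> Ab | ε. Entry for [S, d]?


For [S, d]: 'd' ∈ FIRST(d)
Entry: S -> d


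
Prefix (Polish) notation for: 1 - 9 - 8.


left-to-right (same/higher precedence on left): tree is (- (- 1 9) 8)
Prefix: - - 1 9 8


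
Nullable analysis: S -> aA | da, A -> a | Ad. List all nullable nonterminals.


A nonterminal is nullable iff some alternative derives ε (directly, or every symbol in it is nullable)
Nullable: {}


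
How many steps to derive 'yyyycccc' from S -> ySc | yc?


Derivation: S => ySc => yyScc => yyySccc => yyyycccc
Steps: 4


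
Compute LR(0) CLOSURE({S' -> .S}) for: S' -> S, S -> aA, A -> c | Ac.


Start: S' -> .S
For each item with dot before a nonterminal B, add B -> .γ for every B-production
Closure: [S' -> .S, S -> .aA]


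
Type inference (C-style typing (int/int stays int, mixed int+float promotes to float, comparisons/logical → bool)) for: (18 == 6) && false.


Operand types: bool && bool
Rule: logical operators take bool operands and yield bool
Result type: bool


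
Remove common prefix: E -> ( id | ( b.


Common prefix: '('
Factored: E -> ( E', E' -> id | b


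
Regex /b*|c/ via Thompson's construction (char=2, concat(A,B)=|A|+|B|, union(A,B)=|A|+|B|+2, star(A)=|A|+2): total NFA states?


Syntax tree has 2 char leaf(s), 1 union(s), 1 star(s)
chars contribute 2×2 = 4; each union adds +2; each star adds +2
Total: 4 + 2 + 2 = 8 states


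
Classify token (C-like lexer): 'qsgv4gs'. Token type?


Pattern: letter/underscore followed by alphanumerics, not a keyword
Type: IDENTIFIER


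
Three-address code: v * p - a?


Break into single-operator statements:
t1 = v * p
t2 = t1 - a


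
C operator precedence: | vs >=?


'>=' is relational (level 7); '|' is bitwise OR (level 3)
Higher level binds tighter
'>=' has higher precedence than '|'


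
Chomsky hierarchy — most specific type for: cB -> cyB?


LHS has context (more than one symbol) and |LHS| ≤ |RHS|
Classification: Type 1 (Context-Sensitive)


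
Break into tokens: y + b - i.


Scan left to right, longest-match per lexeme
Tokens: ID(y), OP(+), ID(b), OP(-), ID(i)


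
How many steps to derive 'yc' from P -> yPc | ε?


Derivation: P => yPc => yc
Steps: 2


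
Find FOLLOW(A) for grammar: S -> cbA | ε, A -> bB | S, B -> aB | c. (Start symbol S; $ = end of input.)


$ ∈ FOLLOW(S). For each A -> αBβ: add FIRST(β)\{ε} to FOLLOW(B); if β nullable, add FOLLOW(A).
FOLLOW(A) = {$}


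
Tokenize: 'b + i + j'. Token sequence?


Scan left to right, longest-match per lexeme
Tokens: ID(b), OP(+), ID(i), OP(+), ID(j)


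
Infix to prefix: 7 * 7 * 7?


left-to-right (same/higher precedence on left): tree is (* (* 7 7) 7)
Prefix: * * 7 7 7


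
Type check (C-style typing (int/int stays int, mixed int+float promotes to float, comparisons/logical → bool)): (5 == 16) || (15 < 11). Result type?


Operand types: bool || bool
Rule: logical operators take bool operands and yield bool
Result type: bool


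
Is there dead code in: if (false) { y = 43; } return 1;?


condition is constant false, so the whole block is unreachable
Dead: 'if (false) { y = 43; }'


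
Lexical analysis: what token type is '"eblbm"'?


Pattern: double-quoted sequence
Type: STRING_LITERAL


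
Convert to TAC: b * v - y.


Break into single-operator statements:
t1 = b * v
t2 = t1 - y


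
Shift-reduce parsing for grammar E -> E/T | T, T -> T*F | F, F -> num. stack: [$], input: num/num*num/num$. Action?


no handle on stack; shift 'num'
Action: shift


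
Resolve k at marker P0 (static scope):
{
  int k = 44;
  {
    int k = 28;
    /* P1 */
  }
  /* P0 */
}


k declared in the same block as P0
k = 44


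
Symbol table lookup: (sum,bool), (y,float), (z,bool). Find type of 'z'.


Lookup 'z' → type bool


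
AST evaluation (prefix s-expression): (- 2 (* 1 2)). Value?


Evaluate inner: (* 1 2) = 2
Evaluate root: (- 2 2) = 0
Result: 0


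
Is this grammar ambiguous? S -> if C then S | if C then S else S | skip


dangling else: 'if C then if C then skip else skip' parses two ways
Ambiguous


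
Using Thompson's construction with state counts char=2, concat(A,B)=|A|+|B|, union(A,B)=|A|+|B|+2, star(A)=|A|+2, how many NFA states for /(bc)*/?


Syntax tree has 2 char leaf(s), 0 union(s), 1 star(s)
chars contribute 2×2 = 4; each union adds +2; each star adds +2
Total: 4 + 0 + 2 = 6 states


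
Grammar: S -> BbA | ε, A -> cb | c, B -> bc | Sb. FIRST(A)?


Per alternative of A: FIRST(cb) = {c}; FIRST(c) = {c}
FIRST(A) = {c}


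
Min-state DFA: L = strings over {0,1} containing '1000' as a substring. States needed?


KMP-style automaton: 4 progress states + 1 absorbing accept = 5
Minimal DFA: 5 states


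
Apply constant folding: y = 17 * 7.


17 * 7 = 119 at compile time
Optimized: y = 119


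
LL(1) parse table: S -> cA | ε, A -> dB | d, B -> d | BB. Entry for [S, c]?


For [S, c]: 'c' ∈ FIRST(cA)
Entry: S -> cA


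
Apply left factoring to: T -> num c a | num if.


Common prefix: 'num'
Factored: T -> num T', T' -> c a | if


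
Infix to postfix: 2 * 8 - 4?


Left to right (same or higher precedence on left)
Postfix: 2 8 * 4 -


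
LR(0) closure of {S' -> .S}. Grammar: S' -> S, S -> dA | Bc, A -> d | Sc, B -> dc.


Start: S' -> .S
For each item with dot before a nonterminal B, add B -> .γ for every B-production
Closure: [S' -> .S, S -> .dA, S -> .Bc, B -> .dc]


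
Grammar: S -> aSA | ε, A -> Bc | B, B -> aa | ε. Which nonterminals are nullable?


A nonterminal is nullable iff some alternative derives ε (directly, or every symbol in it is nullable)
Nullable: {A, B, S}


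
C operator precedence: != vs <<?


'<<' is shift (level 8); '!=' is equality (level 6)
Higher level binds tighter
'<<' has higher precedence than '!='


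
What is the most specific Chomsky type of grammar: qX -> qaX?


LHS has context (more than one symbol) and |LHS| ≤ |RHS|
Classification: Type 1 (Context-Sensitive)


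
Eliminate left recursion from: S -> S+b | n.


Left-recursive alternatives: S+b; non-recursive: n
Introduce S': S -> nS', S' -> +bS' | ε


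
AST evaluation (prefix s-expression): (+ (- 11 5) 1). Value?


Evaluate inner: (- 11 5) = 6
Evaluate root: (+ 6 1) = 7
Result: 7


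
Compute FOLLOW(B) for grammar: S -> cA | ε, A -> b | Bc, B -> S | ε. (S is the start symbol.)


$ ∈ FOLLOW(S). For each A -> αBβ: add FIRST(β)\{ε} to FOLLOW(B); if β nullable, add FOLLOW(A).
FOLLOW(B) = {c}


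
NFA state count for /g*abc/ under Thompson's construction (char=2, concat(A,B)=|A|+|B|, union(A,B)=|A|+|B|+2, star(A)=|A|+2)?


Syntax tree has 4 char leaf(s), 0 union(s), 1 star(s)
chars contribute 4×2 = 8; each union adds +2; each star adds +2
Total: 8 + 0 + 2 = 10 states


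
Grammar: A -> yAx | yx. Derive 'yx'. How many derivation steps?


Derivation: A => yx
Steps: 1


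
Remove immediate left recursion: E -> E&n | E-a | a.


Left-recursive alternatives: E&n, E-a; non-recursive: a
Introduce E': E -> aE', E' -> &nE' | -aE' | ε


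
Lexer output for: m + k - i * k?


Scan left to right, longest-match per lexeme
Tokens: ID(m), OP(+), ID(k), OP(-), ID(i), OP(*), ID(k)


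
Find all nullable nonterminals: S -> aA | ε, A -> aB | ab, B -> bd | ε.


A nonterminal is nullable iff some alternative derives ε (directly, or every symbol in it is nullable)
Nullable: {B, S}


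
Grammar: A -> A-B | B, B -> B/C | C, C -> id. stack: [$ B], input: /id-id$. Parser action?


shift '/' to continue B -> B/C
Action: shift


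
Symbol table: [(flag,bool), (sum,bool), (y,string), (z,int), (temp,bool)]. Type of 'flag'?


Lookup 'flag' → type bool


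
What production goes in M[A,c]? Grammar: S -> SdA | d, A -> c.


For [A, c]: 'c' ∈ FIRST(c)
Entry: A -> c


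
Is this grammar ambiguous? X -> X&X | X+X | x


'x&x+x' has two parse trees (no precedence encoded between & and +)
Ambiguous


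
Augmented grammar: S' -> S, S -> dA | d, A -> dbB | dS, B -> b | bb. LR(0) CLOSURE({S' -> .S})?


Start: S' -> .S
For each item with dot before a nonterminal B, add B -> .γ for every B-production
Closure: [S' -> .S, S -> .dA, S -> .d]


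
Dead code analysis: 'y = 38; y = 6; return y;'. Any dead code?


first assignment to y is overwritten before any read
Dead: 'y = 38'


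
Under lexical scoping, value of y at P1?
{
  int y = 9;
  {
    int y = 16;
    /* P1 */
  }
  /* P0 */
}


y declared in the same block as P1
y = 16


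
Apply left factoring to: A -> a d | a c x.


Common prefix: 'a'
Factored: A -> a A', A' -> d | c x


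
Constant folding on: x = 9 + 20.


9 + 20 = 29 at compile time
Optimized: x = 29


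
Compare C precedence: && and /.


'/' is multiplicative (level 10); '&&' is logical AND (level 2)
Higher level binds tighter
'/' has higher precedence than '&&'


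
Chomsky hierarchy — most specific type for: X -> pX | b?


Right-linear: every RHS is a terminal or a terminal followed by one nonterminal
Classification: Type 3 (Regular)


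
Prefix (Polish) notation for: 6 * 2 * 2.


left-to-right (same/higher precedence on left): tree is (* (* 6 2) 2)
Prefix: * * 6 2 2


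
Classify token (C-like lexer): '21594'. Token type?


Pattern: digits only
Type: INTEGER_LITERAL


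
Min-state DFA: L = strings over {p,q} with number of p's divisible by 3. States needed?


Track (count of p) mod 3: states 0..2, accept at 0
Minimal DFA: 3 states


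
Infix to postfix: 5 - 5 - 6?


Left to right (same or higher precedence on left)
Postfix: 5 5 - 6 -


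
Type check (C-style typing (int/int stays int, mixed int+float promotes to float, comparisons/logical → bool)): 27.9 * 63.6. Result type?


Operand types: float * float
Rule: mixed int/float promotes to float; int/int stays int
Result type: float


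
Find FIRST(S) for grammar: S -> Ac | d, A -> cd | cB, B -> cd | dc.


Per alternative of S: FIRST(Ac) = {c}; FIRST(d) = {d}
FIRST(S) = {c, d}


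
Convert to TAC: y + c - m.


Break into single-operator statements:
t1 = y + c
t2 = t1 - m


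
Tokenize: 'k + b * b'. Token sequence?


Scan left to right, longest-match per lexeme
Tokens: ID(k), OP(+), ID(b), OP(*), ID(b)


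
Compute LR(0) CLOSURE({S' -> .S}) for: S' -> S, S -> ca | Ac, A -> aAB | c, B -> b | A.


Start: S' -> .S
For each item with dot before a nonterminal B, add B -> .γ for every B-production
Closure: [S' -> .S, S -> .ca, S -> .Ac, A -> .aAB, A -> .c]


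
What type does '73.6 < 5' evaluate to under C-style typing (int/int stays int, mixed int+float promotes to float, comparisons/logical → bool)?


Operand types: float < int
Rule: comparison yields bool
Result type: bool


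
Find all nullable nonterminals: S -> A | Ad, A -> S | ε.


A nonterminal is nullable iff some alternative derives ε (directly, or every symbol in it is nullable)
Nullable: {A, S}


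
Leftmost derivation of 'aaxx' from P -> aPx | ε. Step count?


Derivation: P => aPx => aaPxx => aaxx
Steps: 3


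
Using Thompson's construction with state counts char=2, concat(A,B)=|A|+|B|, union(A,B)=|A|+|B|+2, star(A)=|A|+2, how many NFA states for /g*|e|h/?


Syntax tree has 3 char leaf(s), 2 union(s), 1 star(s)
chars contribute 3×2 = 6; each union adds +2; each star adds +2
Total: 6 + 4 + 2 = 12 states


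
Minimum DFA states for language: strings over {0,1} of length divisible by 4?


Track length mod 4: states 0..3, accept at 0
Minimal DFA: 4 states


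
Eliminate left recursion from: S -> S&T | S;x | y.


Left-recursive alternatives: S&T, S;x; non-recursive: y
Introduce S': S -> yS', S' -> &TS' | ;xS' | ε


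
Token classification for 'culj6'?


Pattern: letter/underscore followed by alphanumerics, not a keyword
Type: IDENTIFIER


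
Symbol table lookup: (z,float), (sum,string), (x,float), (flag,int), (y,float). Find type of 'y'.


Lookup 'y' → type float


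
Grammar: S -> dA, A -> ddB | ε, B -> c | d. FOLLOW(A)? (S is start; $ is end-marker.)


$ ∈ FOLLOW(S). For each A -> αBβ: add FIRST(β)\{ε} to FOLLOW(B); if β nullable, add FOLLOW(A).
FOLLOW(A) = {$}


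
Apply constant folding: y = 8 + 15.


8 + 15 = 23 at compile time
Optimized: y = 23


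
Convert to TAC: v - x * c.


Break into single-operator statements:
t1 = x * c
t2 = v - t1


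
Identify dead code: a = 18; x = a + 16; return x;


a is read by x's definition; x is returned
No dead code


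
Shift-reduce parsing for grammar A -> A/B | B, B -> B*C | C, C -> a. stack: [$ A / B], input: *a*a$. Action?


'*' can extend B; shift to build B -> B*C
Action: shift


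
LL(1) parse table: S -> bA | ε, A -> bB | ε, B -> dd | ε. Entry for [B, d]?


For [B, d]: 'd' ∈ FIRST(dd)
Entry: B -> dd


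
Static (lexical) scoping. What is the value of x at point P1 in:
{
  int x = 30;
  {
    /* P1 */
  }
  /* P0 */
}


P1's block does not declare x; resolves to the enclosing declaration at depth 0
x = 30


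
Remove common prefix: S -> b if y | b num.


Common prefix: 'b'
Factored: S -> b S', S' -> if y | num


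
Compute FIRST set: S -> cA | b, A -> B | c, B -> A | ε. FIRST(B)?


Per alternative of B: FIRST(A) = {c, ε}; FIRST(ε) = {ε}
FIRST(B) = {c, ε}


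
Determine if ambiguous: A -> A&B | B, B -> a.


precedence layered via separate nonterminal B: deterministic
Unambiguous


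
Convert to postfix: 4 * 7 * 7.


Left to right (same or higher precedence on left)
Postfix: 4 7 * 7 *


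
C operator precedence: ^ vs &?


'&' is bitwise AND (level 5); '^' is bitwise XOR (level 4)
Higher level binds tighter
'&' has higher precedence than '^'


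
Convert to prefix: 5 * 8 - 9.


left-to-right (same/higher precedence on left): tree is (- (* 5 8) 9)
Prefix: - * 5 8 9


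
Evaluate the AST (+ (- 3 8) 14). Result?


Evaluate inner: (- 3 8) = -5
Evaluate root: (+ -5 14) = 9
Result: 9


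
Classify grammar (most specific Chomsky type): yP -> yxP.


LHS has context (more than one symbol) and |LHS| ≤ |RHS|
Classification: Type 1 (Context-Sensitive)


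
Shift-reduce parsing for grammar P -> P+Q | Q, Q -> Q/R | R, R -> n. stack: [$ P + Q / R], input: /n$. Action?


handle 'Q/R' on top
Action: reduce (Q -> Q/R)


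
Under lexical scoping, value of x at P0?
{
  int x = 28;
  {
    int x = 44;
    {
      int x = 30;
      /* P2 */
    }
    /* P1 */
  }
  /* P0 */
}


x declared in the same block as P0
x = 28


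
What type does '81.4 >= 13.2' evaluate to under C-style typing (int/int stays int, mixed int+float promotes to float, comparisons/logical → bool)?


Operand types: float >= float
Rule: comparison yields bool
Result type: bool


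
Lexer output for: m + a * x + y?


Scan left to right, longest-match per lexeme
Tokens: ID(m), OP(+), ID(a), OP(*), ID(x), OP(+), ID(y)


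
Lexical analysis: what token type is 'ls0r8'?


Pattern: letter/underscore followed by alphanumerics, not a keyword
Type: IDENTIFIER


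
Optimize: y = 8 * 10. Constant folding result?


8 * 10 = 80 at compile time
Optimized: y = 80


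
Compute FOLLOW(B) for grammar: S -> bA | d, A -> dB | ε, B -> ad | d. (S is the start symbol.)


$ ∈ FOLLOW(S). For each A -> αBβ: add FIRST(β)\{ε} to FOLLOW(B); if β nullable, add FOLLOW(A).
FOLLOW(B) = {$}


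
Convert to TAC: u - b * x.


Break into single-operator statements:
t1 = b * x
t2 = u - t1


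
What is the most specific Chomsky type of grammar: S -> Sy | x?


Left-linear: every RHS is a terminal or one nonterminal followed by a terminal
Classification: Type 3 (Regular)


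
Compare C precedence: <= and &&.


'<=' is relational (level 7); '&&' is logical AND (level 2)
Higher level binds tighter
'<=' has higher precedence than '&&'


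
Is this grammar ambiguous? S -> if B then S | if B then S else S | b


dangling else: 'if B then if B then b else b' parses two ways
Ambiguous


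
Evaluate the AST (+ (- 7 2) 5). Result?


Evaluate inner: (- 7 2) = 5
Evaluate root: (+ 5 5) = 10
Result: 10


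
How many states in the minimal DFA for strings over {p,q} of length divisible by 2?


Track length mod 2: states 0..1, accept at 0
Minimal DFA: 2 states


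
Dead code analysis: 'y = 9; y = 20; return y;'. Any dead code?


first assignment to y is overwritten before any read
Dead: 'y = 9'


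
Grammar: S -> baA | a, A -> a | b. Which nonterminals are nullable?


A nonterminal is nullable iff some alternative derives ε (directly, or every symbol in it is nullable)
Nullable: {}


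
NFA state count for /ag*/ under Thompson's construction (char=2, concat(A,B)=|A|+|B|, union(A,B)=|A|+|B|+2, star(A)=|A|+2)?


Syntax tree has 2 char leaf(s), 0 union(s), 1 star(s)
chars contribute 2×2 = 4; each union adds +2; each star adds +2
Total: 4 + 0 + 2 = 6 states


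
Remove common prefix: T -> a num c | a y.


Common prefix: 'a'
Factored: T -> a T', T' -> num c | y


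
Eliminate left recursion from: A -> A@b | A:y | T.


Left-recursive alternatives: A@b, A:y; non-recursive: T
Introduce A': A -> TA', A' -> @bA' | :yA' | ε


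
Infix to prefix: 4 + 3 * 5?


'*' binds tighter: tree is (+ 4 (* 3 5))
Prefix: + 4 * 3 5


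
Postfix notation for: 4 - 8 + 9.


Left to right (same or higher precedence on left)
Postfix: 4 8 - 9 +


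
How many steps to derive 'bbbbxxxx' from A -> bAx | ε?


Derivation: A => bAx => bbAxx => bbbAxxx => bbbbAxxxx => bbbbxxxx
Steps: 5


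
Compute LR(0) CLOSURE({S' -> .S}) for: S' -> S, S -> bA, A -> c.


Start: S' -> .S
For each item with dot before a nonterminal B, add B -> .γ for every B-production
Closure: [S' -> .S, S -> .bA]


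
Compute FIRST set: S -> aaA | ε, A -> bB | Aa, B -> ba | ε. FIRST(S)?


Per alternative of S: FIRST(aaA) = {a}; FIRST(ε) = {ε}
FIRST(S) = {a, ε}


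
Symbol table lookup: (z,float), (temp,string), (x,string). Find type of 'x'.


Lookup 'x' → type string


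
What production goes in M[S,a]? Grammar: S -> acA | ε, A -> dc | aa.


For [S, a]: 'a' ∈ FIRST(acA)
Entry: S -> acA


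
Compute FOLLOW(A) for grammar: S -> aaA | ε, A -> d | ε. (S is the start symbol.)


$ ∈ FOLLOW(S). For each A -> αBβ: add FIRST(β)\{ε} to FOLLOW(B); if β nullable, add FOLLOW(A).
FOLLOW(A) = {$}


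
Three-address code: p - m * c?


Break into single-operator statements:
t1 = m * c
t2 = p - t1


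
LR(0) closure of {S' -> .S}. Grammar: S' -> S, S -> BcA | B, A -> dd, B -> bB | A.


Start: S' -> .S
For each item with dot before a nonterminal B, add B -> .γ for every B-production
Closure: [S' -> .S, S -> .BcA, S -> .B, B -> .bB, B -> .A, A -> .dd]


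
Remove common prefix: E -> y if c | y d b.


Common prefix: 'y'
Factored: E -> y E', E' -> if c | d b


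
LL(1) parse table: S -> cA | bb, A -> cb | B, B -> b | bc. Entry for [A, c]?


For [A, c]: 'c' ∈ FIRST(cb)
Entry: A -> cb


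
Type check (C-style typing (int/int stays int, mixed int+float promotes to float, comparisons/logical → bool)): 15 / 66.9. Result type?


Operand types: int / float
Rule: mixed int/float promotes to float; int/int stays int
Result type: float


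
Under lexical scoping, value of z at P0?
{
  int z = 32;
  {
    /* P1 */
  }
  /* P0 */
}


z declared in the same block as P0
z = 32


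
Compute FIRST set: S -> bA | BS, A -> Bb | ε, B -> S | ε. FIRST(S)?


Per alternative of S: FIRST(bA) = {b}; FIRST(BS) = {b}
FIRST(S) = {b}


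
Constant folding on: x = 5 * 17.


5 * 17 = 85 at compile time
Optimized: x = 85


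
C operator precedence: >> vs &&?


'>>' is shift (level 8); '&&' is logical AND (level 2)
Higher level binds tighter
'>>' has higher precedence than '&&'


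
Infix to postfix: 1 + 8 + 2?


Left to right (same or higher precedence on left)
Postfix: 1 8 + 2 +


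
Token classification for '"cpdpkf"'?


Pattern: double-quoted sequence
Type: STRING_LITERAL


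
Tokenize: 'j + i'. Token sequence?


Scan left to right, longest-match per lexeme
Tokens: ID(j), OP(+), ID(i)


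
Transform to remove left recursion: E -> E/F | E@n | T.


Left-recursive alternatives: E/F, E@n; non-recursive: T
Introduce E': E -> TE', E' -> /FE' | @nE' | ε


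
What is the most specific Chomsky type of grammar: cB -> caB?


LHS has context (more than one symbol) and |LHS| ≤ |RHS|
Classification: Type 1 (Context-Sensitive)


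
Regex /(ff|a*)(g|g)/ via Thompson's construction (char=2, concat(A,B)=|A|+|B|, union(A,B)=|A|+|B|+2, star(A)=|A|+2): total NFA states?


Syntax tree has 5 char leaf(s), 2 union(s), 1 star(s)
chars contribute 5×2 = 10; each union adds +2; each star adds +2
Total: 10 + 4 + 2 = 16 states


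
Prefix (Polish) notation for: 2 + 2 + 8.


left-to-right (same/higher precedence on left): tree is (+ (+ 2 2) 8)
Prefix: + + 2 2 8


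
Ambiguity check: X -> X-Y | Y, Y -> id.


precedence layered via separate nonterminal Y: deterministic
Unambiguous


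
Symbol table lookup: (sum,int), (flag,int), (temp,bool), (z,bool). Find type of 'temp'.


Lookup 'temp' → type bool


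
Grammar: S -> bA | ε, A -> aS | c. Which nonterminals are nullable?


A nonterminal is nullable iff some alternative derives ε (directly, or every symbol in it is nullable)
Nullable: {S}


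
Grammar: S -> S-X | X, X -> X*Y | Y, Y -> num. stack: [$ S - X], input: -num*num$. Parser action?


handle 'S-X' on top; lookahead ∈ FOLLOW(S) = {-, $}
Action: reduce (S -> S-X)


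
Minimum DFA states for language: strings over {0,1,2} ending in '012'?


Track the longest suffix of input matching a prefix of '012': 4 classes (prefixes of length 0..3)
Minimal DFA: 4 states


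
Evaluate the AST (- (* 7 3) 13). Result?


Evaluate inner: (* 7 3) = 21
Evaluate root: (- 21 13) = 8
Result: 8


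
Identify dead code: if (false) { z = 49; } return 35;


condition is constant false, so the whole block is unreachable
Dead: 'if (false) { z = 49; }'


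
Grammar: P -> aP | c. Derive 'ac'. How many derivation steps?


Derivation: P => aP => ac
Steps: 2


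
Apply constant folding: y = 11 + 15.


11 + 15 = 26 at compile time
Optimized: y = 26


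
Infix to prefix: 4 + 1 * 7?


'*' binds tighter: tree is (+ 4 (* 1 7))
Prefix: + 4 * 1 7


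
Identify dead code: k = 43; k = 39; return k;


first assignment to k is overwritten before any read
Dead: 'k = 43'


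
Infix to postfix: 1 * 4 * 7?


Left to right (same or higher precedence on left)
Postfix: 1 4 * 7 *


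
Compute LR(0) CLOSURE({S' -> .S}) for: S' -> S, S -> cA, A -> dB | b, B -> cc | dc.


Start: S' -> .S
For each item with dot before a nonterminal B, add B -> .γ for every B-production
Closure: [S' -> .S, S -> .cA]


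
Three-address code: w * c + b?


Break into single-operator statements:
t1 = w * c
t2 = t1 + b


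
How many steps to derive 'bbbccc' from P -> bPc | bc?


Derivation: P => bPc => bbPcc => bbbccc
Steps: 3


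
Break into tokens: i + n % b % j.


Scan left to right, longest-match per lexeme
Tokens: ID(i), OP(+), ID(n), OP(%), ID(b), OP(%), ID(j)


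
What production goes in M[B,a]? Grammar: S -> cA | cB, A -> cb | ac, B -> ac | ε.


For [B, a]: 'a' ∈ FIRST(ac)
Entry: B -> ac


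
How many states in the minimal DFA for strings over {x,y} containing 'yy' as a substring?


KMP-style automaton: 2 progress states + 1 absorbing accept = 3
Minimal DFA: 3 states


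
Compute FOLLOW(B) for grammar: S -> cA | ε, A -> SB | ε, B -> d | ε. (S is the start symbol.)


$ ∈ FOLLOW(S). For each A -> αBβ: add FIRST(β)\{ε} to FOLLOW(B); if β nullable, add FOLLOW(A).
FOLLOW(B) = {$, d}


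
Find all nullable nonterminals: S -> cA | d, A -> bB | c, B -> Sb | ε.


A nonterminal is nullable iff some alternative derives ε (directly, or every symbol in it is nullable)
Nullable: {B}


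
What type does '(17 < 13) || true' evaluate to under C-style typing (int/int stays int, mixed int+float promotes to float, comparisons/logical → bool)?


Operand types: bool || bool
Rule: logical operators take bool operands and yield bool
Result type: bool


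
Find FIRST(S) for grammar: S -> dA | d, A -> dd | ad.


Per alternative of S: FIRST(dA) = {d}; FIRST(d) = {d}
FIRST(S) = {d}


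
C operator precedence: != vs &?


'!=' is equality (level 6); '&' is bitwise AND (level 5)
Higher level binds tighter
'!=' has higher precedence than '&'


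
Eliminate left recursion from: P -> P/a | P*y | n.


Left-recursive alternatives: P/a, P*y; non-recursive: n
Introduce P': P -> nP', P' -> /aP' | *yP' | ε


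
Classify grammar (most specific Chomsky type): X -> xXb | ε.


Single nonterminal LHS, but x^n b^n is not regular
Classification: Type 2 (Context-Free)


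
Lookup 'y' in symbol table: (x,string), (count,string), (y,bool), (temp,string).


Lookup 'y' → type bool


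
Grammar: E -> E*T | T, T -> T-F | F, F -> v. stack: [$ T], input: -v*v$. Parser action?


shift '-' to continue T -> T-F
Action: shift


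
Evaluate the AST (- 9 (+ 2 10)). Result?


Evaluate inner: (+ 2 10) = 12
Evaluate root: (- 9 12) = -3
Result: -3


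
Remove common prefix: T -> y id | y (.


Common prefix: 'y'
Factored: T -> y T', T' -> id | (


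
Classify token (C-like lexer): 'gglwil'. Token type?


Pattern: letter/underscore followed by alphanumerics, not a keyword
Type: IDENTIFIER


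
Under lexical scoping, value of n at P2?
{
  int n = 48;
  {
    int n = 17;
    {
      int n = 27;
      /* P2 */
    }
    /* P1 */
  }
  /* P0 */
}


n declared in the same block as P2
n = 27


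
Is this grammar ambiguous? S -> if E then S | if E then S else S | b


dangling else: 'if E then if E then b else b' parses two ways
Ambiguous


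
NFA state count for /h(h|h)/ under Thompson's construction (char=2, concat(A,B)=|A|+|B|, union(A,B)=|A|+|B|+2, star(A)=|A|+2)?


Syntax tree has 3 char leaf(s), 1 union(s), 0 star(s)
chars contribute 3×2 = 6; each union adds +2; each star adds +2
Total: 6 + 2 + 0 = 8 states


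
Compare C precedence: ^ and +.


'+' is additive (level 9); '^' is bitwise XOR (level 4)
Higher level binds tighter
'+' has higher precedence than '^'


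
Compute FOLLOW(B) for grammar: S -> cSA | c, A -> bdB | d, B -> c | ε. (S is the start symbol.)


$ ∈ FOLLOW(S). For each A -> αBβ: add FIRST(β)\{ε} to FOLLOW(B); if β nullable, add FOLLOW(A).
FOLLOW(B) = {$, b, d}


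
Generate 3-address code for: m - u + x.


Break into single-operator statements:
t1 = m - u
t2 = t1 + x


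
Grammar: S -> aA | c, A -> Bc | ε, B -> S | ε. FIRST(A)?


Per alternative of A: FIRST(Bc) = {a, c}; FIRST(ε) = {ε}
FIRST(A) = {a, c, ε}


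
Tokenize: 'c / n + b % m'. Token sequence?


Scan left to right, longest-match per lexeme
Tokens: ID(c), OP(/), ID(n), OP(+), ID(b), OP(%), ID(m)


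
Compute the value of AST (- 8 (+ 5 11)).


Evaluate inner: (+ 5 11) = 16
Evaluate root: (- 8 16) = -8
Result: -8


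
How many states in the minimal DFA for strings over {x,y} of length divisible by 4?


Track length mod 4: states 0..3, accept at 0
Minimal DFA: 4 states


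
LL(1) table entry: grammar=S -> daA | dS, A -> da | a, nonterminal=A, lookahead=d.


For [A, d]: 'd' ∈ FIRST(da)
Entry: A -> da


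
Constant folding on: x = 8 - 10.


8 - 10 = -2 at compile time
Optimized: x = -2


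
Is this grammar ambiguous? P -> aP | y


right-linear, alternatives start with distinct terminals 'a' vs 'y': unique leftmost derivation
Unambiguous


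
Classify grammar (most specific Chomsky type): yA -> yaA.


LHS has context (more than one symbol) and |LHS| ≤ |RHS|
Classification: Type 1 (Context-Sensitive)


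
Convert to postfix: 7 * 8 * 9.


Left to right (same or higher precedence on left)
Postfix: 7 8 * 9 *


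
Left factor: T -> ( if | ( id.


Common prefix: '('
Factored: T -> ( T', T' -> if | id


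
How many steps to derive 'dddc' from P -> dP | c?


Derivation: P => dP => ddP => dddP => dddc
Steps: 4


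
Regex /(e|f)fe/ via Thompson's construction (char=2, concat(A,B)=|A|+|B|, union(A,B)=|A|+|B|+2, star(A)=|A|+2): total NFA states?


Syntax tree has 4 char leaf(s), 1 union(s), 0 star(s)
chars contribute 4×2 = 8; each union adds +2; each star adds +2
Total: 8 + 2 + 0 = 10 states


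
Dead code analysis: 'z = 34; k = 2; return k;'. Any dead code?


z is assigned but never read
Dead: 'z = 34'


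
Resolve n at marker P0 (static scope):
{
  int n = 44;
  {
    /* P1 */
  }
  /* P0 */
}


n declared in the same block as P0
n = 44


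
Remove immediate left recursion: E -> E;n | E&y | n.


Left-recursive alternatives: E;n, E&y; non-recursive: n
Introduce E': E -> nE', E' -> ;nE' | &yE' | ε


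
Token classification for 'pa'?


Pattern: letter/underscore followed by alphanumerics, not a keyword
Type: IDENTIFIER


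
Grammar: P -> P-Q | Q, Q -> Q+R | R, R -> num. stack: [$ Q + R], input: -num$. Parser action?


handle 'Q+R' on top
Action: reduce (Q -> Q+R)


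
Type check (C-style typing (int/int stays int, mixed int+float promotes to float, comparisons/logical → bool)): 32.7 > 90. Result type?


Operand types: float > int
Rule: comparison yields bool
Result type: bool


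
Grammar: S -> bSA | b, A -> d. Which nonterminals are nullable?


A nonterminal is nullable iff some alternative derives ε (directly, or every symbol in it is nullable)
Nullable: {}


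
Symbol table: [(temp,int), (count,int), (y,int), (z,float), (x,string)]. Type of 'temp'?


Lookup 'temp' → type int


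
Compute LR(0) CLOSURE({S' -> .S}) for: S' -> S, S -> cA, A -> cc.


Start: S' -> .S
For each item with dot before a nonterminal B, add B -> .γ for every B-production
Closure: [S' -> .S, S -> .cA]


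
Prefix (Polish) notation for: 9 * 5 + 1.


left-to-right (same/higher precedence on left): tree is (+ (* 9 5) 1)
Prefix: + * 9 5 1


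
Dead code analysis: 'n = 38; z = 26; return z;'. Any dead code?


n is assigned but never read
Dead: 'n = 38'


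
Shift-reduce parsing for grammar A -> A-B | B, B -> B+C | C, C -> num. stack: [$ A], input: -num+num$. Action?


shift '-' to continue A -> A-B
Action: shift


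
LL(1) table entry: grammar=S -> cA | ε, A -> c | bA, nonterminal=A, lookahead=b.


For [A, b]: 'b' ∈ FIRST(bA)
Entry: A -> bA


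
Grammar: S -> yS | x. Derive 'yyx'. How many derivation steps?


Derivation: S => yS => yyS => yyx
Steps: 3


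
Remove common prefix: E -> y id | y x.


Common prefix: 'y'
Factored: E -> y E', E' -> id | x


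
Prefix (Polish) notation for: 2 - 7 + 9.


left-to-right (same/higher precedence on left): tree is (+ (- 2 7) 9)
Prefix: + - 2 7 9


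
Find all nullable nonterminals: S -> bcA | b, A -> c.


A nonterminal is nullable iff some alternative derives ε (directly, or every symbol in it is nullable)
Nullable: {}


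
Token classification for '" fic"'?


Pattern: double-quoted sequence
Type: STRING_LITERAL


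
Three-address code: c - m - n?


Break into single-operator statements:
t1 = c - m
t2 = t1 - n


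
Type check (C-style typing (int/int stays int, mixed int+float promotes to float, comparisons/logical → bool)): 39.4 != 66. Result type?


Operand types: float != int
Rule: comparison yields bool
Result type: bool


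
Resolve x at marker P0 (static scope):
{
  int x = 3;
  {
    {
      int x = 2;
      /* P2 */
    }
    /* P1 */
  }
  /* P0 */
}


x declared in the same block as P0
x = 3


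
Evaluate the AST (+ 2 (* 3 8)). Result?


Evaluate inner: (* 3 8) = 24
Evaluate root: (+ 2 24) = 26
Result: 26


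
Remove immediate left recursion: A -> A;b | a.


Left-recursive alternatives: A;b; non-recursive: a
Introduce A': A -> aA', A' -> ;bA' | ε


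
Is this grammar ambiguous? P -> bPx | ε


balanced b^n…x^n: each string has a unique parse
Unambiguous


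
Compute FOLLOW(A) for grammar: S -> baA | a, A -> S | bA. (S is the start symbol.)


$ ∈ FOLLOW(S). For each A -> αBβ: add FIRST(β)\{ε} to FOLLOW(B); if β nullable, add FOLLOW(A).
FOLLOW(A) = {$}


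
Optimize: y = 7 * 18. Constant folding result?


7 * 18 = 126 at compile time
Optimized: y = 126


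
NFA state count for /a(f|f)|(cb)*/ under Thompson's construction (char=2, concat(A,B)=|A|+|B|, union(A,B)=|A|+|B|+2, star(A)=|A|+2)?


Syntax tree has 5 char leaf(s), 2 union(s), 1 star(s)
chars contribute 5×2 = 10; each union adds +2; each star adds +2
Total: 10 + 4 + 2 = 16 states


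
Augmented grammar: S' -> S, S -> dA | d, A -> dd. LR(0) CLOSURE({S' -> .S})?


Start: S' -> .S
For each item with dot before a nonterminal B, add B -> .γ for every B-production
Closure: [S' -> .S, S -> .dA, S -> .d]


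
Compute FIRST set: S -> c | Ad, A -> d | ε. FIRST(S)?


Per alternative of S: FIRST(c) = {c}; FIRST(Ad) = {d}
FIRST(S) = {c, d}


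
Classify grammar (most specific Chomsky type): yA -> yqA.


LHS has context (more than one symbol) and |LHS| ≤ |RHS|
Classification: Type 1 (Context-Sensitive)


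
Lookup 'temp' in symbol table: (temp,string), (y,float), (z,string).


Lookup 'temp' → type string


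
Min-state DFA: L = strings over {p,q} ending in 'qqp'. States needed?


Track the longest suffix of input matching a prefix of 'qqp': 4 classes (prefixes of length 0..3)
Minimal DFA: 4 states


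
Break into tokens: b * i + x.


Scan left to right, longest-match per lexeme
Tokens: ID(b), OP(*), ID(i), OP(+), ID(x)


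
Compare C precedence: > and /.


'/' is multiplicative (level 10); '>' is relational (level 7)
Higher level binds tighter
'/' has higher precedence than '>'
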